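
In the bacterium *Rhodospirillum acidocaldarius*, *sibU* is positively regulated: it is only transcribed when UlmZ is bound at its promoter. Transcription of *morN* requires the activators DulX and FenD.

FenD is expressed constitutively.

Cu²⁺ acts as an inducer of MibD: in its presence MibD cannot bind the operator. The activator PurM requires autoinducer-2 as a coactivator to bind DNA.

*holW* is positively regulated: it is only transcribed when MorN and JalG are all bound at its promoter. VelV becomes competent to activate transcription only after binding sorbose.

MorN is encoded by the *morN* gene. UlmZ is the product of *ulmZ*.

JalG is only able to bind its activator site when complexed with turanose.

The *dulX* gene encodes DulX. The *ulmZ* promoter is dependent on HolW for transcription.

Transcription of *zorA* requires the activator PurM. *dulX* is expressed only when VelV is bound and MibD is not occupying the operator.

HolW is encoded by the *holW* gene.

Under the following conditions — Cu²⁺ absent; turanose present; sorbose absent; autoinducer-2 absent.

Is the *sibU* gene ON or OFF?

OFF

Sorbose is absent, so VelV is inactive.
Cu²⁺ is absent, so MibD is active.
With repressor MibD bound, *dulX* is not transcribed.
So DulX is not produced.
FenD is produced constitutively and is active.
Required activator DulX is absent, so *morN* is not transcribed.
So MorN is not produced.
Turanose is present, so JalG is active.
Required activator MorN is absent, so *holW* is not transcribed.
So HolW is not produced.
Required activator HolW is absent, so *ulmZ* is not transcribed.
So UlmZ is not produced.
Required activator UlmZ is absent, so *sibU* is not transcribed.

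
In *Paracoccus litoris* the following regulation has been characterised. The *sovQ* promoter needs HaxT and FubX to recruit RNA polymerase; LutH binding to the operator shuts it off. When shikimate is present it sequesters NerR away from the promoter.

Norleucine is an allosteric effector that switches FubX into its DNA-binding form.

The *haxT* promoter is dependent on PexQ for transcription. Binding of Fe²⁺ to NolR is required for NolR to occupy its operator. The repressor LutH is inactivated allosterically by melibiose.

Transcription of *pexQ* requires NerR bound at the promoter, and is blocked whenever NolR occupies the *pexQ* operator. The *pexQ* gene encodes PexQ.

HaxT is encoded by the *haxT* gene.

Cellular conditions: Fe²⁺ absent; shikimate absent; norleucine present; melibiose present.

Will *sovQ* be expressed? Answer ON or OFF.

ON

Melibiose is present, so LutH is inactive.
Fe²⁺ is absent, so NolR is inactive.
Shikimate is absent, so NerR is active.
No repressor is bound and NerR is active, so *pexQ* is transcribed.
So PexQ is produced and active.
No repressor is bound and PexQ is active, so *haxT* is transcribed.
So HaxT is produced and active.
Norleucine is present, so FubX is active.
No repressor is bound and HaxT and FubX are active, so *sovQ* is transcribed.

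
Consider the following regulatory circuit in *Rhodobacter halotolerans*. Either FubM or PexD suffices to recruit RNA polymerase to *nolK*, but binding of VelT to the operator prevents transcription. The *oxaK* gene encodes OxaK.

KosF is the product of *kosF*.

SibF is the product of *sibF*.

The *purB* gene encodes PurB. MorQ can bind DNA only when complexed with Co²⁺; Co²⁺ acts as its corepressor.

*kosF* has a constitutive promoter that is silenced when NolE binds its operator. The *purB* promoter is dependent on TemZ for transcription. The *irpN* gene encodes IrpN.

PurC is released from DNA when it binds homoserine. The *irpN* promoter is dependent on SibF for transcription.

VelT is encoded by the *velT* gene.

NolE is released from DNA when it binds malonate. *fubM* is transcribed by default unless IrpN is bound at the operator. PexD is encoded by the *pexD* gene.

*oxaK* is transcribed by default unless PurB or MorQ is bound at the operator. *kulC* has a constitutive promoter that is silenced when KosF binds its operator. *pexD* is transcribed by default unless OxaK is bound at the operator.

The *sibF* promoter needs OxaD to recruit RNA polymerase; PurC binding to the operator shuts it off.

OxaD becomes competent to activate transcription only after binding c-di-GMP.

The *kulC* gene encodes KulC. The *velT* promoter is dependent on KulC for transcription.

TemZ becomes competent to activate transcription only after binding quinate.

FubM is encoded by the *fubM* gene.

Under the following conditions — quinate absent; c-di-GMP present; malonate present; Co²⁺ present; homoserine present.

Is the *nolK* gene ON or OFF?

Malonate is present, so NolE is inactive.
With no repressor bound, *kosF* is transcribed.
So KosF is produced and active.
With repressor KosF bound, *kulC* is not transcribed.
So KulC is not produced.
Required activator KulC is absent, so *velT* is not transcribed.
So VelT is not produced.
c-di-GMP is present, so OxaD is active.
Homoserine is present, so PurC is inactive.
No repressor is bound and OxaD is active, so *sibF* is transcribed.
So SibF is produced and active.
No repressor is bound and SibF is active, so *irpN* is transcribed.
So IrpN is produced and active.
With repressor IrpN bound, *fubM* is not transcribed.
So FubM is not produced.
Quinate is absent, so TemZ is inactive.
Required activator TemZ is absent, so *purB* is not transcribed.
So PurB is not produced.
Co²⁺ is present, so MorQ is active.
With repressor MorQ bound, *oxaK* is not transcribed.
So OxaK is not produced.
With no repressor bound, *pexD* is transcribed.
So PexD is produced and active.
Activator PexD is present, so *nolK* is transcribed.

ON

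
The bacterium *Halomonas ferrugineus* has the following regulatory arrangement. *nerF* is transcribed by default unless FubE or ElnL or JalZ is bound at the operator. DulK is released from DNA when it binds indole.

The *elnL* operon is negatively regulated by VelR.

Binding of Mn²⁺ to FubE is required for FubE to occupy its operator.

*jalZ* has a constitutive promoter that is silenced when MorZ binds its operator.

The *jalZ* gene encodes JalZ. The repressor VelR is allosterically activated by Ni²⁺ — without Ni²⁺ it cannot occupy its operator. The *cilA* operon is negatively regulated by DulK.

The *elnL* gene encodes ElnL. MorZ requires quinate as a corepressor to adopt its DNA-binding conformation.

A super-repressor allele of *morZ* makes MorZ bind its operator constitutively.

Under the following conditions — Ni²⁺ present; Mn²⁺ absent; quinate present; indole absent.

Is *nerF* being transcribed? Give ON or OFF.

ON

Mn²⁺ is absent, so FubE is inactive.
Ni²⁺ is present, so VelR is active.
With repressor VelR bound, *elnL* is not transcribed.
So ElnL is not produced.
MorZ is constitutively active in this strain.
With repressor MorZ bound, *jalZ* is not transcribed.
So JalZ is not produced.
With no repressor bound, *nerF* is transcribed.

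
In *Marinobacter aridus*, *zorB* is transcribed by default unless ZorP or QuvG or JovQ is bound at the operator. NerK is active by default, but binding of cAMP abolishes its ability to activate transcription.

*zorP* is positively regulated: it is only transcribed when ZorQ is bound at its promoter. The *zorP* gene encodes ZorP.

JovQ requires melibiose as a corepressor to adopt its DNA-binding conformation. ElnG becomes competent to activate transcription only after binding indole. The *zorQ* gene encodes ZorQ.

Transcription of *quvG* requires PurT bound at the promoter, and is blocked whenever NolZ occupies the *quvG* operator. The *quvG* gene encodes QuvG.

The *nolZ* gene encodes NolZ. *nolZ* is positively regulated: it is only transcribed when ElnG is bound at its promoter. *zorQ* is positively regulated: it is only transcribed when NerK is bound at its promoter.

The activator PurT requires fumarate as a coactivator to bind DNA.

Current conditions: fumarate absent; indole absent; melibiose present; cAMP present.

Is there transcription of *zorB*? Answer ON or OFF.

cAMP is present, so NerK is inactive.
Required activator NerK is absent, so *zorQ* is not transcribed.
So ZorQ is not produced.
Required activator ZorQ is absent, so *zorP* is not transcribed.
So ZorP is not produced.
Indole is absent, so ElnG is inactive.
Required activator ElnG is absent, so *nolZ* is not transcribed.
So NolZ is not produced.
Fumarate is absent, so PurT is inactive.
Required activator PurT is absent, so *quvG* is not transcribed.
So QuvG is not produced.
Melibiose is present, so JovQ is active.
With repressor JovQ bound, *zorB* is not transcribed.

OFF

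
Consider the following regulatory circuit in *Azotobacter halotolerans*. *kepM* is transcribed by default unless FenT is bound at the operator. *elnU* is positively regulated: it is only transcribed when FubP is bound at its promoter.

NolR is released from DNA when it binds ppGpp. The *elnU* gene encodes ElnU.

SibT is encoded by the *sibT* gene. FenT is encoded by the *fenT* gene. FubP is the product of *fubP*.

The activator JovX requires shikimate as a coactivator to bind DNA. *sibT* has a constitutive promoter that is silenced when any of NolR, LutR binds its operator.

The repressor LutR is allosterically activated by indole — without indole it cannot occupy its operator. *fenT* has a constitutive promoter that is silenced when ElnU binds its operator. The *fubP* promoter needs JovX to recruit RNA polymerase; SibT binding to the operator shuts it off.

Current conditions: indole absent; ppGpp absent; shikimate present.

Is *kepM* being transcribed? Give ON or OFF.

ON

ppGpp is absent, so NolR is active.
Indole is absent, so LutR is inactive.
With repressor NolR bound, *sibT* is not transcribed.
So SibT is not produced.
Shikimate is present, so JovX is active.
No repressor is bound and JovX is active, so *fubP* is transcribed.
So FubP is produced and active.
No repressor is bound and FubP is active, so *elnU* is transcribed.
So ElnU is produced and active.
With repressor ElnU bound, *fenT* is not transcribed.
So FenT is not produced.
With no repressor bound, *kepM* is transcribed.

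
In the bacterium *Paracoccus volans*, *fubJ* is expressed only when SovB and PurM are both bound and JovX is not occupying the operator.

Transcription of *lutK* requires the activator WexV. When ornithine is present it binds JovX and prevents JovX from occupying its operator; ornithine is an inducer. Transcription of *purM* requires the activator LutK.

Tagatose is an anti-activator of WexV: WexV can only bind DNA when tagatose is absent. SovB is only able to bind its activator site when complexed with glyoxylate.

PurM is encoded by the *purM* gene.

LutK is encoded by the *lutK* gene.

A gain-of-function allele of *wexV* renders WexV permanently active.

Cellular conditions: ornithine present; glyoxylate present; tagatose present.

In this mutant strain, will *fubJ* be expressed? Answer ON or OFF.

Glyoxylate is present, so SovB is active.
WexV is constitutively active in this strain.
No repressor is bound and WexV is active, so *lutK* is transcribed.
So LutK is produced and active.
No repressor is bound and LutK is active, so *purM* is transcribed.
So PurM is produced and active.
Ornithine is present, so JovX is inactive.
No repressor is bound and SovB and PurM are active, so *fubJ* is transcribed.

ON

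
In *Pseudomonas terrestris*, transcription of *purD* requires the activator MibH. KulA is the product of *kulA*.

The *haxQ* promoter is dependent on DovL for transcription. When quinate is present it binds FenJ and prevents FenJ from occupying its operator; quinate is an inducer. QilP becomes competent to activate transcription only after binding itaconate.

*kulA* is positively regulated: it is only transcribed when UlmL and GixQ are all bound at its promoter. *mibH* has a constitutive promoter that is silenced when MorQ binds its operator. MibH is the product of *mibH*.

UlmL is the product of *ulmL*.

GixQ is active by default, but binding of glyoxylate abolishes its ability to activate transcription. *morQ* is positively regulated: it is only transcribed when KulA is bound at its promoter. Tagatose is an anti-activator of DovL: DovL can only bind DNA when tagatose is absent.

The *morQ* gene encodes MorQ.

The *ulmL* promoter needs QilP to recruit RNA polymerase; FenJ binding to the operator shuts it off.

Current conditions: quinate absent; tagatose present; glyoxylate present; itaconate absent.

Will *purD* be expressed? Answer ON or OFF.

Quinate is absent, so FenJ is active.
Itaconate is absent, so QilP is inactive.
With repressor FenJ bound, *ulmL* is not transcribed.
So UlmL is not produced.
Glyoxylate is present, so GixQ is inactive.
Required activator UlmL is absent, so *kulA* is not transcribed.
So KulA is not produced.
Required activator KulA is absent, so *morQ* is not transcribed.
So MorQ is not produced.
With no repressor bound, *mibH* is transcribed.
So MibH is produced and active.
No repressor is bound and MibH is active, so *purD* is transcribed.

ON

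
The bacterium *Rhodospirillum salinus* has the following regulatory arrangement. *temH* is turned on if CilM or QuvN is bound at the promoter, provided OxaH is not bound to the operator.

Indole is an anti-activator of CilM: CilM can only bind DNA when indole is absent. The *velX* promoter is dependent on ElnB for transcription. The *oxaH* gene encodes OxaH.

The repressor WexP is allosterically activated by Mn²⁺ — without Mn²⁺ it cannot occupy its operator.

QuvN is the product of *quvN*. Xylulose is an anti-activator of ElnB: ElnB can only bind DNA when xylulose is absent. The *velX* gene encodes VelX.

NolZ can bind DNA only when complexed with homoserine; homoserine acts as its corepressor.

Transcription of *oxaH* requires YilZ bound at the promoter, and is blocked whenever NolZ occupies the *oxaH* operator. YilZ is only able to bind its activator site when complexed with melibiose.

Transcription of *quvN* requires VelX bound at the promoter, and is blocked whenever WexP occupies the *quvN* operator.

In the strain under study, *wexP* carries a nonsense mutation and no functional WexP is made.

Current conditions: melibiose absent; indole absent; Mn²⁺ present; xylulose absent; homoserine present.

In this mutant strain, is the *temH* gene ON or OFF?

Indole is absent, so CilM is active.
Melibiose is absent, so YilZ is inactive.
Homoserine is present, so NolZ is active.
With repressor NolZ bound, *oxaH* is not transcribed.
So OxaH is not produced.
WexP is non-functional in this strain, so it has no effect.
Xylulose is absent, so ElnB is active.
No repressor is bound and ElnB is active, so *velX* is transcribed.
So VelX is produced and active.
No repressor is bound and VelX is active, so *quvN* is transcribed.
So QuvN is produced and active.
Activator CilM is present, so *temH* is transcribed.

ON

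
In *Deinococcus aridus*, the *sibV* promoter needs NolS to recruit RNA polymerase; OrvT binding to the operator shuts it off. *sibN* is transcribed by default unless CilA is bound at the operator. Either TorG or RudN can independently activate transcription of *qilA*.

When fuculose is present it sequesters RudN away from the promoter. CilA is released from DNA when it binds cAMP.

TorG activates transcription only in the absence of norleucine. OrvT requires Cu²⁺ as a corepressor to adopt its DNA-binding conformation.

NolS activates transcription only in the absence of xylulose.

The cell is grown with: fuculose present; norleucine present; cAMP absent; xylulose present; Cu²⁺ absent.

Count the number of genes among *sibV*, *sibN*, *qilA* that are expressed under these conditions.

Cu²⁺ is absent, so OrvT is inactive.
Xylulose is present, so NolS is inactive.
Required activator NolS is absent, so *sibV* is not transcribed.
→ *sibV* is OFF.
cAMP is absent, so CilA is active.
With repressor CilA bound, *sibN* is not transcribed.
→ *sibN* is OFF.
Norleucine is present, so TorG is inactive.
Fuculose is present, so RudN is inactive.
No activator is available at the *qilA* promoter, so *qilA* is not transcribed.
→ *qilA* is OFF.
0 of the 3 genes are transcribed.

0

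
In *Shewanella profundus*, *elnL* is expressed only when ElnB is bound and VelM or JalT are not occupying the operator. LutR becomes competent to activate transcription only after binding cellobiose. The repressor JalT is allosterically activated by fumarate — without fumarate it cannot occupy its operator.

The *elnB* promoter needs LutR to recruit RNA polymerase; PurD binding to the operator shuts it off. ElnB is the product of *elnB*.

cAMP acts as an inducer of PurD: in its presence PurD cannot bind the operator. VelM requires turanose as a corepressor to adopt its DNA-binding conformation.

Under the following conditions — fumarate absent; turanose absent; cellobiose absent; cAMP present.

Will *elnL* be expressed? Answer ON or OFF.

Turanose is absent, so VelM is inactive.
Fumarate is absent, so JalT is inactive.
Cellobiose is absent, so LutR is inactive.
cAMP is present, so PurD is inactive.
Required activator LutR is absent, so *elnB* is not transcribed.
So ElnB is not produced.
Required activator ElnB is absent, so *elnL* is not transcribed.

OFF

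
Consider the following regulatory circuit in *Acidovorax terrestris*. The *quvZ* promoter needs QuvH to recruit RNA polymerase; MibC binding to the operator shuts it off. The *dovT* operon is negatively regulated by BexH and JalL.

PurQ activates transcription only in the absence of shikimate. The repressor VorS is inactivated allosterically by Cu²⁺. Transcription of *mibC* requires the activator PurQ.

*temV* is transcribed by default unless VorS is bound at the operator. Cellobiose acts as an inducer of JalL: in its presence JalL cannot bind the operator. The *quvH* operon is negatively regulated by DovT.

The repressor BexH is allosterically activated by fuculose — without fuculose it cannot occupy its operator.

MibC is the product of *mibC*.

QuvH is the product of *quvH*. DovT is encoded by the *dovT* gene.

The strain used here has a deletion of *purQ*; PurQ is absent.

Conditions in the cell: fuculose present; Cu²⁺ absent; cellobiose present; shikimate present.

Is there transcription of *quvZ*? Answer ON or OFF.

PurQ is non-functional in this strain, so it has no effect.
Required activator PurQ is absent, so *mibC* is not transcribed.
So MibC is not produced.
Fuculose is present, so BexH is active.
Cellobiose is present, so JalL is inactive.
With repressor BexH bound, *dovT* is not transcribed.
So DovT is not produced.
With no repressor bound, *quvH* is transcribed.
So QuvH is produced and active.
No repressor is bound and QuvH is active, so *quvZ* is transcribed.

ON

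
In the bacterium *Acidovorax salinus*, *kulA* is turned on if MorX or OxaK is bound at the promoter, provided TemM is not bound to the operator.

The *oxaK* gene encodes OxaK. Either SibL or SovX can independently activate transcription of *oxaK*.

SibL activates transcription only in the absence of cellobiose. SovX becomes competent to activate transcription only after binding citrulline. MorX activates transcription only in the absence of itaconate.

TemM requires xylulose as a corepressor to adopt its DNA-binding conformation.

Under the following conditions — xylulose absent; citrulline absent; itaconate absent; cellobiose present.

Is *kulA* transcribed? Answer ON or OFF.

ON

Itaconate is absent, so MorX is active.
Cellobiose is present, so SibL is inactive.
Citrulline is absent, so SovX is inactive.
No activator is available at the *oxaK* promoter, so *oxaK* is not transcribed.
So OxaK is not produced.
Xylulose is absent, so TemM is inactive.
Activator MorX is present, so *kulA* is transcribed.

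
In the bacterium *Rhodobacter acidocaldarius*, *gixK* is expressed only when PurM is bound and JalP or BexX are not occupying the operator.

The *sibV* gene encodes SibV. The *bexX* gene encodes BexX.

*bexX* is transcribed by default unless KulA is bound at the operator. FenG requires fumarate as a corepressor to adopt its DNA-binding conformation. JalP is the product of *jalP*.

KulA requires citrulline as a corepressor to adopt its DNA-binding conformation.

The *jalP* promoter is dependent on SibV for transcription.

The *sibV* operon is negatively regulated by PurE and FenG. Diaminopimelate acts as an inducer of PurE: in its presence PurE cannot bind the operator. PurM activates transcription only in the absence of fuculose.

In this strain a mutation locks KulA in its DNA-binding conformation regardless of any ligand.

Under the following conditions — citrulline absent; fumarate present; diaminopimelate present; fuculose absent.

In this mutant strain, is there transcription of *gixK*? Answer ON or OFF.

ON

Diaminopimelate is present, so PurE is inactive.
Fumarate is present, so FenG is active.
With repressor FenG bound, *sibV* is not transcribed.
So SibV is not produced.
Required activator SibV is absent, so *jalP* is not transcribed.
So JalP is not produced.
Fuculose is absent, so PurM is active.
KulA is constitutively active in this strain.
With repressor KulA bound, *bexX* is not transcribed.
So BexX is not produced.
No repressor is bound and PurM is active, so *gixK* is transcribed.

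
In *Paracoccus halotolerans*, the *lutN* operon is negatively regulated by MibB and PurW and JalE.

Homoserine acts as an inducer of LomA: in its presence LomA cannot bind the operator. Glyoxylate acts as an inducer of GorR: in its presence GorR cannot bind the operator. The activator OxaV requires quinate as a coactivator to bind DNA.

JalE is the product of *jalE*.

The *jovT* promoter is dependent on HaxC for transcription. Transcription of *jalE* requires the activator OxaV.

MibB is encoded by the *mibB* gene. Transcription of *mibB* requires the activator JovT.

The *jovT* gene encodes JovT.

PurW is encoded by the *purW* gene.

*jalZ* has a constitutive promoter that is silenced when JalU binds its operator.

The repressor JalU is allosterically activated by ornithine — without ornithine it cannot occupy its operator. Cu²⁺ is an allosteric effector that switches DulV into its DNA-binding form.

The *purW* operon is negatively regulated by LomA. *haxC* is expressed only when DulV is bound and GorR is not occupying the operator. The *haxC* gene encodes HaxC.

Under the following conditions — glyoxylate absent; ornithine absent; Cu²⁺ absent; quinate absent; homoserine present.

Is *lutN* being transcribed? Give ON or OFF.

OFF

Glyoxylate is absent, so GorR is active.
Cu²⁺ is absent, so DulV is inactive.
With repressor GorR bound, *haxC* is not transcribed.
So HaxC is not produced.
Required activator HaxC is absent, so *jovT* is not transcribed.
So JovT is not produced.
Required activator JovT is absent, so *mibB* is not transcribed.
So MibB is not produced.
Homoserine is present, so LomA is inactive.
With no repressor bound, *purW* is transcribed.
So PurW is produced and active.
Quinate is absent, so OxaV is inactive.
Required activator OxaV is absent, so *jalE* is not transcribed.
So JalE is not produced.
With repressor PurW bound, *lutN* is not transcribed.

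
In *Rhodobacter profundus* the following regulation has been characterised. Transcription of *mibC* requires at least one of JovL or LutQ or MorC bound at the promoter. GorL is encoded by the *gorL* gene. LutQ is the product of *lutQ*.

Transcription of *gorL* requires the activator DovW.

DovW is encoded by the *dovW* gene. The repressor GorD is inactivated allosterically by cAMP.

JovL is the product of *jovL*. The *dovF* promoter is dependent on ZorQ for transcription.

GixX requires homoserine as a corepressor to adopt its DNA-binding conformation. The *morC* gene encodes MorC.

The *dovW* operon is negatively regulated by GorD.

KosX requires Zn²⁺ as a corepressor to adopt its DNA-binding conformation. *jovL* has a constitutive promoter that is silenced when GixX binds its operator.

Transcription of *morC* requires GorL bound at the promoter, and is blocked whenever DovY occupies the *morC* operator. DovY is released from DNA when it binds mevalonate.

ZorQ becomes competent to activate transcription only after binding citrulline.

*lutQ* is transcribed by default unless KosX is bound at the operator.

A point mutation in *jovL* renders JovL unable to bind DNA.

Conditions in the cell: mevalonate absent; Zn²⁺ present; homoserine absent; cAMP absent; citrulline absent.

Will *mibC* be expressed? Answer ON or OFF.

OFF

JovL is non-functional in this strain, so it has no effect.
Zn²⁺ is present, so KosX is active.
With repressor KosX bound, *lutQ* is not transcribed.
So LutQ is not produced.
Mevalonate is absent, so DovY is active.
cAMP is absent, so GorD is active.
With repressor GorD bound, *dovW* is not transcribed.
So DovW is not produced.
Required activator DovW is absent, so *gorL* is not transcribed.
So GorL is not produced.
With repressor DovY bound, *morC* is not transcribed.
So MorC is not produced.
No activator is available at the *mibC* promoter, so *mibC* is not transcribed.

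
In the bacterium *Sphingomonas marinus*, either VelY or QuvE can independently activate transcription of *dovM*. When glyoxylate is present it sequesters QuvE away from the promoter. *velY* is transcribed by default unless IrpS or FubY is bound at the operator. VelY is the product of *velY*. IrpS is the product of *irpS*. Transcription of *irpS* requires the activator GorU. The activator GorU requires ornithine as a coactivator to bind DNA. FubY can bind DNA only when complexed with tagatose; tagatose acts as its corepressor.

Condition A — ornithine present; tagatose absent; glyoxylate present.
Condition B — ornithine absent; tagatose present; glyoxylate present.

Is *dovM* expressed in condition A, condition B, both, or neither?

Condition A:
Ornithine is present, so GorU is active.
No repressor is bound and GorU is active, so *irpS* is transcribed.
So IrpS is produced and active.
Tagatose is absent, so FubY is inactive.
With repressor IrpS bound, *velY* is not transcribed.
So VelY is not produced.
Glyoxylate is present, so QuvE is inactive.
No activator is available at the *dovM* promoter, so *dovM* is not transcribed.
→ *dovM* is OFF in A.
Condition B:
Ornithine is absent, so GorU is inactive.
Required activator GorU is absent, so *irpS* is not transcribed.
So IrpS is not produced.
Tagatose is present, so FubY is active.
With repressor FubY bound, *velY* is not transcribed.
So VelY is not produced.
Glyoxylate is present, so QuvE is inactive.
No activator is available at the *dovM* promoter, so *dovM* is not transcribed.
→ *dovM* is OFF in B.

neither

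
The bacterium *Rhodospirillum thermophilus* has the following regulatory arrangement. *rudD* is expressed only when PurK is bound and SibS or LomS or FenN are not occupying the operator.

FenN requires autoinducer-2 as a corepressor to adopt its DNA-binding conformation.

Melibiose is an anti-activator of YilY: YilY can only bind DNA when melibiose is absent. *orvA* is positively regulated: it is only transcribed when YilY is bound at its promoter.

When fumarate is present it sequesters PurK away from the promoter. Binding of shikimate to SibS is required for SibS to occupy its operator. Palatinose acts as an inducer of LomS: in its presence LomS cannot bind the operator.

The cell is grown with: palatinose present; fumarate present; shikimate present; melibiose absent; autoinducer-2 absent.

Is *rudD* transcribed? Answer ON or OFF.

Fumarate is present, so PurK is inactive.
Shikimate is present, so SibS is active.
Palatinose is present, so LomS is inactive.
Autoinducer-2 is absent, so FenN is inactive.
With repressor SibS bound, *rudD* is not transcribed.

OFF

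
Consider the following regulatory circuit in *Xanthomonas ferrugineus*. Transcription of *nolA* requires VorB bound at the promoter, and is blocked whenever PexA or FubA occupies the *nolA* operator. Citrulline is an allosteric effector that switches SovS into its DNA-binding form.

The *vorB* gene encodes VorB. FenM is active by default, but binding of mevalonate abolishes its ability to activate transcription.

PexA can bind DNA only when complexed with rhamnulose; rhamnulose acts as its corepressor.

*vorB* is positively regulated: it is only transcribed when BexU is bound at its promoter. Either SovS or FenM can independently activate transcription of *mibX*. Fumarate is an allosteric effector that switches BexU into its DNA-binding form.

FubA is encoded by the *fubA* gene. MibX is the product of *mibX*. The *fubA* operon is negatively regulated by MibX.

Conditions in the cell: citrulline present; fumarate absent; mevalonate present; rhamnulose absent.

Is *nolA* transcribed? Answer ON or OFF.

OFF

Fumarate is absent, so BexU is inactive.
Required activator BexU is absent, so *vorB* is not transcribed.
So VorB is not produced.
Rhamnulose is absent, so PexA is inactive.
Citrulline is present, so SovS is active.
Mevalonate is present, so FenM is inactive.
Activator SovS is present, so *mibX* is transcribed.
So MibX is produced and active.
With repressor MibX bound, *fubA* is not transcribed.
So FubA is not produced.
Required activator VorB is absent, so *nolA* is not transcribed.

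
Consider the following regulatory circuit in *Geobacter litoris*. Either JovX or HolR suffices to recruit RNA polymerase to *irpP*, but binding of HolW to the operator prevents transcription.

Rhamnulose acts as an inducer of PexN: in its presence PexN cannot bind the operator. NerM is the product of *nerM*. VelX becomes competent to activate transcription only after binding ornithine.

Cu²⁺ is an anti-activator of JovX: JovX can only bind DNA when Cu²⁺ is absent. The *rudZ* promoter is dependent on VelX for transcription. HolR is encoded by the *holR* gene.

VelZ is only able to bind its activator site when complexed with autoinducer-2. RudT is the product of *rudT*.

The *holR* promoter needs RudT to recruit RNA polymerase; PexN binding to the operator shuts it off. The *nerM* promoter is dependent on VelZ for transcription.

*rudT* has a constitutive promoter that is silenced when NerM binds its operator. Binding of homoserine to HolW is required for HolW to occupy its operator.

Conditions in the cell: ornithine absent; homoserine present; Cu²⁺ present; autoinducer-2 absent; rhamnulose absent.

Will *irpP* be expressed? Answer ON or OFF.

OFF

Homoserine is present, so HolW is active.
Cu²⁺ is present, so JovX is inactive.
Rhamnulose is absent, so PexN is active.
Autoinducer-2 is absent, so VelZ is inactive.
Required activator VelZ is absent, so *nerM* is not transcribed.
So NerM is not produced.
With no repressor bound, *rudT* is transcribed.
So RudT is produced and active.
With repressor PexN bound, *holR* is not transcribed.
So HolR is not produced.
With repressor HolW bound, *irpP* is not transcribed.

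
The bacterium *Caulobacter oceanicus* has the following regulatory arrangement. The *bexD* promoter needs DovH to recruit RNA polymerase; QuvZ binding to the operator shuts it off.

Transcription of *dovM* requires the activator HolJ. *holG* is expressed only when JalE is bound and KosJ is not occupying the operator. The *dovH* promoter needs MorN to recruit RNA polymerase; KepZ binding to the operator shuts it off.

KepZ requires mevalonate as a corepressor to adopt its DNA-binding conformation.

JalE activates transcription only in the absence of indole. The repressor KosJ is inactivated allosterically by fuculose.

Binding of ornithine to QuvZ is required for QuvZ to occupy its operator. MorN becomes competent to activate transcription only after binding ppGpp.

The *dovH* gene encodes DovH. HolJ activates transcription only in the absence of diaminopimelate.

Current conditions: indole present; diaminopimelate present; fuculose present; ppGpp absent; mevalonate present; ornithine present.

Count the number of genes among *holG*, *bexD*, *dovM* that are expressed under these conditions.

Fuculose is present, so KosJ is inactive.
Indole is present, so JalE is inactive.
Required activator JalE is absent, so *holG* is not transcribed.
→ *holG* is OFF.
Mevalonate is present, so KepZ is active.
ppGpp is absent, so MorN is inactive.
With repressor KepZ bound, *dovH* is not transcribed.
So DovH is not produced.
Ornithine is present, so QuvZ is active.
With repressor QuvZ bound, *bexD* is not transcribed.
→ *bexD* is OFF.
Diaminopimelate is present, so HolJ is inactive.
Required activator HolJ is absent, so *dovM* is not transcribed.
→ *dovM* is OFF.
0 of the 3 genes are transcribed.

0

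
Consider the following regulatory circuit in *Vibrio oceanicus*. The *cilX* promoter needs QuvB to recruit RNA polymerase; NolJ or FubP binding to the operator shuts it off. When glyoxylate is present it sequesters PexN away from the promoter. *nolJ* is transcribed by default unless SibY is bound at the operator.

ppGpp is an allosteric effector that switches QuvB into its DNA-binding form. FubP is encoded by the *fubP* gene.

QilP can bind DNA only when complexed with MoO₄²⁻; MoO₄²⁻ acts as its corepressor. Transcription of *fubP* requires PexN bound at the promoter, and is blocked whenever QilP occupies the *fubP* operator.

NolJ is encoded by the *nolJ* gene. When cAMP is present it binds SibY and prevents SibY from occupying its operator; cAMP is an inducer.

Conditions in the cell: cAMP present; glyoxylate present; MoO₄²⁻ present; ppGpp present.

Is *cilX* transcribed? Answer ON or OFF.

cAMP is present, so SibY is inactive.
With no repressor bound, *nolJ* is transcribed.
So NolJ is produced and active.
ppGpp is present, so QuvB is active.
Glyoxylate is present, so PexN is inactive.
MoO₄²⁻ is present, so QilP is active.
With repressor QilP bound, *fubP* is not transcribed.
So FubP is not produced.
With repressor NolJ bound, *cilX* is not transcribed.

OFF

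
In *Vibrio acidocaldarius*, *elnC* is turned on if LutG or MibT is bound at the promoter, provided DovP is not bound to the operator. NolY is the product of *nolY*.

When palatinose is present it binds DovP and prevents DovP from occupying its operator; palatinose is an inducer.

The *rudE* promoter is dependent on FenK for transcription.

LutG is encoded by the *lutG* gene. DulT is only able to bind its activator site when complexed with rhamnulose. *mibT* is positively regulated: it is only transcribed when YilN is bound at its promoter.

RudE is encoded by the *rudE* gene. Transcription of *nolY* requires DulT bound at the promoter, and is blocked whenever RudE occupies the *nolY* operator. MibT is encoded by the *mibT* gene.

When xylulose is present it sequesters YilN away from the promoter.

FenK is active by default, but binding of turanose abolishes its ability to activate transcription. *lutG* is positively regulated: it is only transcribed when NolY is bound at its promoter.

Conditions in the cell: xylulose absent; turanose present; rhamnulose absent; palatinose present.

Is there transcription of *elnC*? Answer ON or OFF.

Turanose is present, so FenK is inactive.
Required activator FenK is absent, so *rudE* is not transcribed.
So RudE is not produced.
Rhamnulose is absent, so DulT is inactive.
Required activator DulT is absent, so *nolY* is not transcribed.
So NolY is not produced.
Required activator NolY is absent, so *lutG* is not transcribed.
So LutG is not produced.
Palatinose is present, so DovP is inactive.
Xylulose is absent, so YilN is active.
No repressor is bound and YilN is active, so *mibT* is transcribed.
So MibT is produced and active.
Activator MibT is present, so *elnC* is transcribed.

ON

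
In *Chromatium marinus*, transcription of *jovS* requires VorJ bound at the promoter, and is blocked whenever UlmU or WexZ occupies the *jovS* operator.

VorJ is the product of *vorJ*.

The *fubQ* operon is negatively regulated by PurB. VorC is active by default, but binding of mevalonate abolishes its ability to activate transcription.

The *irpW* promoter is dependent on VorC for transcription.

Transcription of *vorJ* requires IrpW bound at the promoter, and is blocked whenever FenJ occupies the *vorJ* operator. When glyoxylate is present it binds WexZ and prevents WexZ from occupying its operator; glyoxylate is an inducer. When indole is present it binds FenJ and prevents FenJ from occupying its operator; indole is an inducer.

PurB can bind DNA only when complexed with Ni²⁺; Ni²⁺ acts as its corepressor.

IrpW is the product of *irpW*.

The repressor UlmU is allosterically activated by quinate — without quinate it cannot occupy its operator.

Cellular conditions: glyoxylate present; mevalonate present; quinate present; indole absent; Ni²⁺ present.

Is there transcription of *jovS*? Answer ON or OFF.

Quinate is present, so UlmU is active.
Glyoxylate is present, so WexZ is inactive.
Indole is absent, so FenJ is active.
Mevalonate is present, so VorC is inactive.
Required activator VorC is absent, so *irpW* is not transcribed.
So IrpW is not produced.
With repressor FenJ bound, *vorJ* is not transcribed.
So VorJ is not produced.
With repressor UlmU bound, *jovS* is not transcribed.

OFF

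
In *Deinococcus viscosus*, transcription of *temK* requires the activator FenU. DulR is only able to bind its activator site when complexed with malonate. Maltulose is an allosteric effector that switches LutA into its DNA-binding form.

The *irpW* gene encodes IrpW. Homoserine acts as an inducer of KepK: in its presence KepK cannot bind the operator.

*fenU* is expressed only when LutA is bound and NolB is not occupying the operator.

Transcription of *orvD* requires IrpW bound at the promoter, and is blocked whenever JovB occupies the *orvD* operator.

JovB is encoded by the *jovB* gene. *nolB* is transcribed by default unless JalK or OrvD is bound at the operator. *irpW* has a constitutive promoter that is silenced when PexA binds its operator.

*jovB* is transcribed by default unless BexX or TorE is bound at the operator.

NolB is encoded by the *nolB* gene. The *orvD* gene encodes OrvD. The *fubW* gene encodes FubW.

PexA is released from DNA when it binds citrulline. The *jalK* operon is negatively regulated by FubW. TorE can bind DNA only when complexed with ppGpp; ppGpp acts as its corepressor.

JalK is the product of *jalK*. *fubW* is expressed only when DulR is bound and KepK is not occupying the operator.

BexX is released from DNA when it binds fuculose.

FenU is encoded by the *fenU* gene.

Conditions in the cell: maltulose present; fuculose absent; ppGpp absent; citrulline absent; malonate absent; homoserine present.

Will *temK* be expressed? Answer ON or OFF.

ON

Malonate is absent, so DulR is inactive.
Homoserine is present, so KepK is inactive.
Required activator DulR is absent, so *fubW* is not transcribed.
So FubW is not produced.
With no repressor bound, *jalK* is transcribed.
So JalK is produced and active.
Citrulline is absent, so PexA is active.
With repressor PexA bound, *irpW* is not transcribed.
So IrpW is not produced.
Fuculose is absent, so BexX is active.
ppGpp is absent, so TorE is inactive.
With repressor BexX bound, *jovB* is not transcribed.
So JovB is not produced.
Required activator IrpW is absent, so *orvD* is not transcribed.
So OrvD is not produced.
With repressor JalK bound, *nolB* is not transcribed.
So NolB is not produced.
Maltulose is present, so LutA is active.
No repressor is bound and LutA is active, so *fenU* is transcribed.
So FenU is produced and active.
No repressor is bound and FenU is active, so *temK* is transcribed.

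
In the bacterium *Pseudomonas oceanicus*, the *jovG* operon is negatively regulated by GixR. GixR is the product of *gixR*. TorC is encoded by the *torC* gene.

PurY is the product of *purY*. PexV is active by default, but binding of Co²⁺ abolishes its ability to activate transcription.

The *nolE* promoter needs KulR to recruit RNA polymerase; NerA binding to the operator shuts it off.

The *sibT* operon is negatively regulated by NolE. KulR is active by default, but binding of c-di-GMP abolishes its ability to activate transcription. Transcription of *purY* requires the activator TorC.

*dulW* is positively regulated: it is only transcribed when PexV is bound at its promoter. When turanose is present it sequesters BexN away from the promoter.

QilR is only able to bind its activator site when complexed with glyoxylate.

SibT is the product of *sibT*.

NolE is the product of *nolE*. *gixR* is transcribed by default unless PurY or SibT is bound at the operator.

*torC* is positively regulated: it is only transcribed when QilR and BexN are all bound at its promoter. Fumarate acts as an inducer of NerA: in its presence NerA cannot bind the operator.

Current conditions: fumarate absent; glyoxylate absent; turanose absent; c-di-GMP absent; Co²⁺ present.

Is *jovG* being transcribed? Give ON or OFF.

Glyoxylate is absent, so QilR is inactive.
Turanose is absent, so BexN is active.
Required activator QilR is absent, so *torC* is not transcribed.
So TorC is not produced.
Required activator TorC is absent, so *purY* is not transcribed.
So PurY is not produced.
c-di-GMP is absent, so KulR is active.
Fumarate is absent, so NerA is active.
With repressor NerA bound, *nolE* is not transcribed.
So NolE is not produced.
With no repressor bound, *sibT* is transcribed.
So SibT is produced and active.
With repressor SibT bound, *gixR* is not transcribed.
So GixR is not produced.
With no repressor bound, *jovG* is transcribed.

ON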